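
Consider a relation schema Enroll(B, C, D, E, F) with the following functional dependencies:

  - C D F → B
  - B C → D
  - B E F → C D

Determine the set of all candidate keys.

{B, E, F}, {C, D, E, F}

Attributes E, F never appear on any right-hand side, so every candidate key must contain {E, F}.
{E, F}⁺ = {E, F}, which is not all of the schema, so we must add further attributes.
{B, E, F}⁺: BEF→CD adds C, D → {B, C, D, E, F}. Minimal: {E, F}⁺ = {E, F}; {B, F}⁺ = {B, F}; {B, E}⁺ = {B, E} — none reach the full schema.
{C, D, E, F}⁺: CDF→B adds B → {B, C, D, E, F}. Minimal: {D, E, F}⁺ = {D, E, F}; {C, E, F}⁺ = {C, E, F}; {C, D, F}⁺ = {B, C, D, F}; … — none reach the full schema.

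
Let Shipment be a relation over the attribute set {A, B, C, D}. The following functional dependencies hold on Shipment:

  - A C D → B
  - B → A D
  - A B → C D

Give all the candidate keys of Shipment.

B; ACD

{B}⁺: B→AD adds A, D; AB→CD adds C → {A, B, C, D}.
{A, C, D}⁺: ACD→B adds B → {A, B, C, D}. Minimal: {C, D}⁺ = {C, D}; {A, D}⁺ = {A, D}; {A, C}⁺ = {A, C} — none reach the full schema.
Any other superkey contains one of these as a subset, so there are no further candidate keys.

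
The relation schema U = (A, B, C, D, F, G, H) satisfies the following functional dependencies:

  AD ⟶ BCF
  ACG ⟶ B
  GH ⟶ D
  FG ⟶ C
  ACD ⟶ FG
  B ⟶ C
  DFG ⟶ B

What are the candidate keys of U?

{A, D, H}, {A, G, H}

Attributes A, H never appear on any right-hand side, so every candidate key must contain {A, H}.
{A, H}⁺ = {A, H}, which is not all of the schema, so we must add further attributes.
{A, D, H}⁺: AD→BCF adds B, C, F; ACD→FG adds G → {A, B, C, D, F, G, H}. Minimal: {D, H}⁺ = {D, H}; {A, H}⁺ = {A, H}; {A, D}⁺ = {A, B, C, D, F, G} — none reach the full schema.
{A, G, H}⁺: GH→D adds D; AD→BCF adds B, C, F → {A, B, C, D, F, G, H}. Minimal: {G, H}⁺ = {D, G, H}; {A, H}⁺ = {A, H}; {A, G}⁺ = {A, G} — none reach the full schema.
Any other superkey contains one of these as a subset, so there are no further candidate keys.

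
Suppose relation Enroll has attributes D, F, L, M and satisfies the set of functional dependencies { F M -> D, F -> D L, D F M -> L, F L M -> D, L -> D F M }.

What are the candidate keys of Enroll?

{F}, {L}

{F}⁺: F→DL adds D, L; L→DFM adds M → {D, F, L, M}.
{L}⁺: L→DFM adds D, F, M → {D, F, L, M}.
Any other superkey contains one of these as a subset, so there are no further candidate keys.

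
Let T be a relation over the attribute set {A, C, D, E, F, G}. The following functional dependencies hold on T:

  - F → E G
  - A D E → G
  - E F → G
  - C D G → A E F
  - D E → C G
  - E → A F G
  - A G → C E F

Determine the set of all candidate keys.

Attribute D never appears on the right-hand side of any dependency, so D must belong to every candidate key.
{D}⁺ = {D}, which is not all of the schema, so we must add further attributes.
{D, E}⁺: DE→CG adds C, G; E→AFG adds A, F → {A, C, D, E, F, G}. Minimal: {E}⁺ = {A, C, E, F, G}; {D}⁺ = {D} — none reach the full schema.
{D, F}⁺: F→EG adds E, G; DE→CG adds C; E→AFG adds A → {A, C, D, E, F, G}. Minimal: {F}⁺ = {A, C, E, F, G}; {D}⁺ = {D} — none reach the full schema.
{A, D, G}⁺: AG→CEF adds C, E, F → {A, C, D, E, F, G}. Minimal: {D, G}⁺ = {D, G}; {A, G}⁺ = {A, C, E, F, G}; {A, D}⁺ = {A, D} — none reach the full schema.
{C, D, G}⁺: CDG→AEF adds A, E, F → {A, C, D, E, F, G}. Minimal: {D, G}⁺ = {D, G}; {C, G}⁺ = {C, G}; {C, D}⁺ = {C, D} — none reach the full schema.

(D, E), (D, F), (A, D, G), (C, D, G)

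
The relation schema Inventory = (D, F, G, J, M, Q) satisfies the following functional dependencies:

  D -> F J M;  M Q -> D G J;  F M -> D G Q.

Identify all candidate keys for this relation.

{D}, {F, M}, {M, Q}

{D}⁺: D→FJM adds F, J, M; FM→DGQ adds G, Q → {D, F, G, J, M, Q}.
{F, M}⁺: FM→DGQ adds D, G, Q; D→FJM adds J → {D, F, G, J, M, Q}. Minimal: {M}⁺ = {M}; {F}⁺ = {F} — none reach the full schema.
{M, Q}⁺: MQ→DGJ adds D, G, J; D→FJM adds F → {D, F, G, J, M, Q}. Minimal: {Q}⁺ = {Q}; {M}⁺ = {M} — none reach the full schema.
Any other superkey contains one of these as a subset, so there are no further candidate keys.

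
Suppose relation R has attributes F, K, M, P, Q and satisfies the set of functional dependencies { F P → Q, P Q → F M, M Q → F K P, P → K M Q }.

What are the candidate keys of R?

P, MQ

{P}⁺: P→KMQ adds K, M, Q; PQ→FM adds F → {F, K, M, P, Q}.
{M, Q}⁺: MQ→FKP adds F, K, P → {F, K, M, P, Q}.
Any other superkey contains one of these as a subset, so there are no further candidate keys.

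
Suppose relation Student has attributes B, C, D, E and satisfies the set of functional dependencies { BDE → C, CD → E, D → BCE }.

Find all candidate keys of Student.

{D}

Attribute D never appears on the right-hand side of any dependency, so D must belong to every candidate key.
{D}⁺ = {B, C, D, E}, which is all of the schema, so {D} is the only candidate key.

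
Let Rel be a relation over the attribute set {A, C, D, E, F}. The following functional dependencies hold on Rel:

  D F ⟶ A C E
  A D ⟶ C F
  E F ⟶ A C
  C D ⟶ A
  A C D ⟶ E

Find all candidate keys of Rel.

Attribute D never appears on the right-hand side of any dependency, so D must belong to every candidate key.
{D}⁺ = {D}, which is not all of the schema, so we must add further attributes.
{A, D}⁺: AD→CF adds C, F; ACD→E adds E → {A, C, D, E, F}. Minimal: {D}⁺ = {D}; {A}⁺ = {A} — none reach the full schema.
{C, D}⁺: CD→A adds A; ACD→E adds E; AD→CF adds F → {A, C, D, E, F}. Minimal: {D}⁺ = {D}; {C}⁺ = {C} — none reach the full schema.
{D, F}⁺: DF→ACE adds A, C, E → {A, C, D, E, F}. Minimal: {F}⁺ = {F}; {D}⁺ = {D} — none reach the full schema.

(A, D), (C, D), (D, F)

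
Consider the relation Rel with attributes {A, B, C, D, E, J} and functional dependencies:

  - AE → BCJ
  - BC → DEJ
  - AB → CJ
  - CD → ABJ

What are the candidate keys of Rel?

{A, B}⁺: AB→CJ adds C, J; BC→DEJ adds D, E → {A, B, C, D, E, J}. Minimal: {B}⁺ = {B}; {A}⁺ = {A} — none reach the full schema.
{A, E}⁺: AE→BCJ adds B, C, J; BC→DEJ adds D → {A, B, C, D, E, J}. Minimal: {E}⁺ = {E}; {A}⁺ = {A} — none reach the full schema.
{B, C}⁺: BC→DEJ adds D, E, J; CD→ABJ adds A → {A, B, C, D, E, J}. Minimal: {C}⁺ = {C}; {B}⁺ = {B} — none reach the full schema.
{C, D}⁺: CD→ABJ adds A, B, J; BC→DEJ adds E → {A, B, C, D, E, J}. Minimal: {D}⁺ = {D}; {C}⁺ = {C} — none reach the full schema.

{A, B}, {A, E}, {B, C}, {C, D}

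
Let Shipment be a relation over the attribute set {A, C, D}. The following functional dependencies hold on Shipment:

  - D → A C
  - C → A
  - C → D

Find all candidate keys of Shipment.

{C}, {D}

{C}⁺: C→A adds A; C→D adds D → {A, C, D}.
{D}⁺: D→AC adds A, C → {A, C, D}.
Any other superkey contains one of these as a subset, so there are no further candidate keys.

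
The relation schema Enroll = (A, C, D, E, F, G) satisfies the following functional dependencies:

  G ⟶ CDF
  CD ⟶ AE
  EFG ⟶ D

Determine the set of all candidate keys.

Attribute G never appears on the right-hand side of any dependency, so G must belong to every candidate key.
{G}⁺ = {A, C, D, E, F, G}, which is all of the schema, so {G} is the only candidate key.

{G}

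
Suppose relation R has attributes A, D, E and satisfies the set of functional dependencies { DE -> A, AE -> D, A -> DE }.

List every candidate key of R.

{A}, {D, E}

{A}⁺: A→DE adds D, E → {A, D, E}.
{D, E}⁺: DE→A adds A → {A, D, E}. Minimal: {E}⁺ = {E}; {D}⁺ = {D} — none reach the full schema.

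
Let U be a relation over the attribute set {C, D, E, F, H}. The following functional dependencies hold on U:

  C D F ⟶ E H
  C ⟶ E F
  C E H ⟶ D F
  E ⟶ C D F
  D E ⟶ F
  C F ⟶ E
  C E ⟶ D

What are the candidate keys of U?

{C}, {E}

{C}⁺: C→EF adds E, F; E→CDF adds D; CDF→EH adds H → {C, D, E, F, H}.
{E}⁺: E→CDF adds C, D, F; CDF→EH adds H → {C, D, E, F, H}.
Any other superkey contains one of these as a subset, so there are no further candidate keys.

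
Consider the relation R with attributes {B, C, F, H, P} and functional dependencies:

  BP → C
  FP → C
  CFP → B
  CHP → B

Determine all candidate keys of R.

{F, H, P}

Attributes F, H, P never appear on any right-hand side, so every candidate key must contain {F, H, P}.
{F, H, P}⁺ = {B, C, F, H, P}, which is all of the schema, so {F, H, P} is the only candidate key.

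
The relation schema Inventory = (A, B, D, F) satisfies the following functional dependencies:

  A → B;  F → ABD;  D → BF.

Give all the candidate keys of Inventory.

{D}⁺: D→BF adds B, F; F→ABD adds A → {A, B, D, F}.
{F}⁺: F→ABD adds A, B, D → {A, B, D, F}.

{D}, {F}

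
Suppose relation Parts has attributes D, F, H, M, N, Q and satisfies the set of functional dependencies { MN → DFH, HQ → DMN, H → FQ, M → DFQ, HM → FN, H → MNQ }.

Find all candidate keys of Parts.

{H}⁺: H→FQ adds F, Q; H→MNQ adds M, N; MN→DFH adds D → {D, F, H, M, N, Q}.
{M, N}⁺: MN→DFH adds D, F, H; H→FQ adds Q → {D, F, H, M, N, Q}. Minimal: {N}⁺ = {N}; {M}⁺ = {D, F, M, Q} — none reach the full schema.
Any other superkey contains one of these as a subset, so there are no further candidate keys.

{H}, {M, N}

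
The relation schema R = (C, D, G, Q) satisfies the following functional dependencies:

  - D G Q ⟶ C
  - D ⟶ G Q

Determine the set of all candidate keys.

Attribute D never appears on the right-hand side of any dependency, so D must belong to every candidate key.
{D}⁺ = {C, D, G, Q}, which is all of the schema, so {D} is the only candidate key.

(D)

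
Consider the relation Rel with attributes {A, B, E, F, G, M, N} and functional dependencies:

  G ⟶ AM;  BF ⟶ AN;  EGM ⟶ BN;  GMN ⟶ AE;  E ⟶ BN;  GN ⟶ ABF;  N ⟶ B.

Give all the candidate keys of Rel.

{E, G}⁺: G→AM adds A, M; EGM→BN adds B, N; GN→ABF adds F → {A, B, E, F, G, M, N}. Minimal: {G}⁺ = {A, G, M}; {E}⁺ = {B, E, N} — none reach the full schema.
{G, N}⁺: G→AM adds A, M; GMN→AE adds E; E→BN adds B; GN→ABF adds F → {A, B, E, F, G, M, N}. Minimal: {N}⁺ = {B, N}; {G}⁺ = {A, G, M} — none reach the full schema.
{B, F, G}⁺: G→AM adds A, M; BF→AN adds N; GMN→AE adds E → {A, B, E, F, G, M, N}. Minimal: {F, G}⁺ = {A, F, G, M}; {B, G}⁺ = {A, B, G, M}; {B, F}⁺ = {A, B, F, N} — none reach the full schema.

EG, GN, BFG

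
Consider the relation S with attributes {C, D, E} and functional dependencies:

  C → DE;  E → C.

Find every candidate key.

{C}, {E}

{C}⁺: C→DE adds D, E → {C, D, E}.
{E}⁺: E→C adds C; C→DE adds D → {C, D, E}.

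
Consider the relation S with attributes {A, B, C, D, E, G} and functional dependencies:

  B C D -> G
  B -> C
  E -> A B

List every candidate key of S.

Attributes D, E never appear on any right-hand side, so every candidate key must contain {D, E}.
{D, E}⁺ = {A, B, C, D, E, G}, which is all of the schema, so {D, E} is the only candidate key.

{D, E}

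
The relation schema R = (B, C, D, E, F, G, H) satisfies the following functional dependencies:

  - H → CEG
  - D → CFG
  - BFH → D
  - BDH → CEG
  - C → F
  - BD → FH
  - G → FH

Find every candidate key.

{B, D}; {B, G}; {B, H}

Attribute B never appears on the right-hand side of any dependency, so B must belong to every candidate key.
{B}⁺ = {B}, which is not all of the schema, so we must add further attributes.
{B, D}⁺: D→CFG adds C, F, G; BD→FH adds H; H→CEG adds E → {B, C, D, E, F, G, H}. Minimal: {D}⁺ = {C, D, E, F, G, H}; {B}⁺ = {B} — none reach the full schema.
{B, G}⁺: G→FH adds F, H; H→CEG adds C, E; BFH→D adds D → {B, C, D, E, F, G, H}. Minimal: {G}⁺ = {C, E, F, G, H}; {B}⁺ = {B} — none reach the full schema.
{B, H}⁺: H→CEG adds C, E, G; C→F adds F; BFH→D adds D → {B, C, D, E, F, G, H}. Minimal: {H}⁺ = {C, E, F, G, H}; {B}⁺ = {B} — none reach the full schema.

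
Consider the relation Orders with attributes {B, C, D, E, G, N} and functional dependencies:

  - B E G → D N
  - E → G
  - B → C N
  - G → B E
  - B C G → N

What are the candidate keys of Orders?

{E}⁺: E→G adds G; G→BE adds B; BEG→DN adds D, N; B→CN adds C → {B, C, D, E, G, N}.
{G}⁺: G→BE adds B, E; BEG→DN adds D, N; B→CN adds C → {B, C, D, E, G, N}.

{E}; {G}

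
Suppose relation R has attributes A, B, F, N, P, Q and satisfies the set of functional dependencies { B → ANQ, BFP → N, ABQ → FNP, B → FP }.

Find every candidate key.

Attribute B never appears on the right-hand side of any dependency, so B must belong to every candidate key.
{B}⁺ = {A, B, F, N, P, Q}, which is all of the schema, so {B} is the only candidate key.

(B)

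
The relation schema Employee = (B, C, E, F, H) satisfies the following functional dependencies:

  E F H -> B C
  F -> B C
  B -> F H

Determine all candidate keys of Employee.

{B, E}; {E, F}

{B, E}⁺: B→FH adds F, H; EFH→BC adds C → {B, C, E, F, H}. Minimal: {E}⁺ = {E}; {B}⁺ = {B, C, F, H} — none reach the full schema.
{E, F}⁺: F→BC adds B, C; B→FH adds H → {B, C, E, F, H}. Minimal: {F}⁺ = {B, C, F, H}; {E}⁺ = {E} — none reach the full schema.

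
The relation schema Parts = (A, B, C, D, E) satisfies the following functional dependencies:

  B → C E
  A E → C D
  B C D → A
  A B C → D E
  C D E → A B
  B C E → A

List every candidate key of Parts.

B; AE; CDE

{B}⁺: B→CE adds C, E; BCE→A adds A; AE→CD adds D → {A, B, C, D, E}.
{A, E}⁺: AE→CD adds C, D; CDE→AB adds B → {A, B, C, D, E}. Minimal: {E}⁺ = {E}; {A}⁺ = {A} — none reach the full schema.
{C, D, E}⁺: CDE→AB adds A, B → {A, B, C, D, E}. Minimal: {D, E}⁺ = {D, E}; {C, E}⁺ = {C, E}; {C, D}⁺ = {C, D} — none reach the full schema.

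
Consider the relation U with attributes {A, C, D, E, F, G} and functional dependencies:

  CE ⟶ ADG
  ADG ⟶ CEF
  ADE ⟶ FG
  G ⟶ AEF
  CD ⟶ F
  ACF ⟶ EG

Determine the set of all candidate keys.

CE, CG, DG, ACD, ACF, ADE

{C, E}⁺: CE→ADG adds A, D, G; ADG→CEF adds F → {A, C, D, E, F, G}.
{C, G}⁺: G→AEF adds A, E, F; CE→ADG adds D → {A, C, D, E, F, G}.
{D, G}⁺: G→AEF adds A, E, F; ADG→CEF adds C → {A, C, D, E, F, G}.
{A, C, D}⁺: CD→F adds F; ACF→EG adds E, G → {A, C, D, E, F, G}.
{A, C, F}⁺: ACF→EG adds E, G; CE→ADG adds D → {A, C, D, E, F, G}.
{A, D, E}⁺: ADE→FG adds F, G; ADG→CEF adds C → {A, C, D, E, F, G}.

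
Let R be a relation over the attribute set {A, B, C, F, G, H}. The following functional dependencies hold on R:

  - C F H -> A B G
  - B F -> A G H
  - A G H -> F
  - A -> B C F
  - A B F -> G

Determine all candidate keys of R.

{A}⁺: A→BCF adds B, C, F; ABF→G adds G; BF→AGH adds H → {A, B, C, F, G, H}.
{B, F}⁺: BF→AGH adds A, G, H; A→BCF adds C → {A, B, C, F, G, H}.
{C, F, H}⁺: CFH→ABG adds A, B, G → {A, B, C, F, G, H}.

{A}; {B, F}; {C, F, H}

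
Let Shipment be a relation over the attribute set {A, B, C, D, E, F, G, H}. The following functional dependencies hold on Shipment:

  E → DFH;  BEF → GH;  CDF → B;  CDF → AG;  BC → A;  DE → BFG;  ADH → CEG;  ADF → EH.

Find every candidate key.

{A, E}, {C, E}, {A, D, F}, {A, D, H}, {C, D, F}, {B, C, D, H}

{A, E}⁺: E→DFH adds D, F, H; DE→BFG adds B, G; ADH→CEG adds C → {A, B, C, D, E, F, G, H}.
{C, E}⁺: E→DFH adds D, F, H; CDF→B adds B; CDF→AG adds A, G → {A, B, C, D, E, F, G, H}.
{A, D, F}⁺: ADF→EH adds E, H; DE→BFG adds B, G; ADH→CEG adds C → {A, B, C, D, E, F, G, H}.
{A, D, H}⁺: ADH→CEG adds C, E, G; E→DFH adds F; CDF→B adds B → {A, B, C, D, E, F, G, H}.
{C, D, F}⁺: CDF→B adds B; CDF→AG adds A, G; ADF→EH adds E, H → {A, B, C, D, E, F, G, H}.
{B, C, D, H}⁺: BC→A adds A; ADH→CEG adds E, G; E→DFH adds F → {A, B, C, D, E, F, G, H}.
Any other superkey contains one of these as a subset, so there are no further candidate keys.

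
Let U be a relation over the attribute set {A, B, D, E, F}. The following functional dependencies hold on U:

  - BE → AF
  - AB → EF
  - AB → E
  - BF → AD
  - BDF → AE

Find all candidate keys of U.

{A, B}⁺: AB→EF adds E, F; BF→AD adds D → {A, B, D, E, F}. Minimal: {B}⁺ = {B}; {A}⁺ = {A} — none reach the full schema.
{B, E}⁺: BE→AF adds A, F; BF→AD adds D → {A, B, D, E, F}. Minimal: {E}⁺ = {E}; {B}⁺ = {B} — none reach the full schema.
{B, F}⁺: BF→AD adds A, D; BDF→AE adds E → {A, B, D, E, F}. Minimal: {F}⁺ = {F}; {B}⁺ = {B} — none reach the full schema.

{A, B}, {B, E}, {B, F}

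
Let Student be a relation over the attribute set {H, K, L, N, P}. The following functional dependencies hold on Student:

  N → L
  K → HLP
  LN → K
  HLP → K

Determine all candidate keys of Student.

Attribute N never appears on the right-hand side of any dependency, so N must belong to every candidate key.
{N}⁺ = {H, K, L, N, P}, which is all of the schema, so {N} is the only candidate key.

{N}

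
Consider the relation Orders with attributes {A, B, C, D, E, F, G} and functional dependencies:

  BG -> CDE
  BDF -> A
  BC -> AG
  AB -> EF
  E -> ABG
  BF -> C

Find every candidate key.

{E}, {A, B}, {B, C}, {B, F}, {B, G}

{E}⁺: E→ABG adds A, B, G; BG→CDE adds C, D; AB→EF adds F → {A, B, C, D, E, F, G}.
{A, B}⁺: AB→EF adds E, F; E→ABG adds G; BF→C adds C; BG→CDE adds D → {A, B, C, D, E, F, G}. Minimal: {B}⁺ = {B}; {A}⁺ = {A} — none reach the full schema.
{B, C}⁺: BC→AG adds A, G; AB→EF adds E, F; BG→CDE adds D → {A, B, C, D, E, F, G}. Minimal: {C}⁺ = {C}; {B}⁺ = {B} — none reach the full schema.
{B, F}⁺: BF→C adds C; BC→AG adds A, G; AB→EF adds E; BG→CDE adds D → {A, B, C, D, E, F, G}. Minimal: {F}⁺ = {F}; {B}⁺ = {B} — none reach the full schema.
{B, G}⁺: BG→CDE adds C, D, E; BC→AG adds A; AB→EF adds F → {A, B, C, D, E, F, G}. Minimal: {G}⁺ = {G}; {B}⁺ = {B} — none reach the full schema.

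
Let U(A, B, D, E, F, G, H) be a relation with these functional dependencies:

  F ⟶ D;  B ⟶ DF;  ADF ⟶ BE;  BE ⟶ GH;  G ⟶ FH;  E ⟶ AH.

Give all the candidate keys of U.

{A, B}⁺: B→DF adds D, F; ADF→BE adds E; BE→GH adds G, H → {A, B, D, E, F, G, H}. Minimal: {B}⁺ = {B, D, F}; {A}⁺ = {A} — none reach the full schema.
{A, F}⁺: F→D adds D; ADF→BE adds B, E; BE→GH adds G, H → {A, B, D, E, F, G, H}. Minimal: {F}⁺ = {D, F}; {A}⁺ = {A} — none reach the full schema.
{A, G}⁺: G→FH adds F, H; F→D adds D; ADF→BE adds B, E → {A, B, D, E, F, G, H}. Minimal: {G}⁺ = {D, F, G, H}; {A}⁺ = {A} — none reach the full schema.
{B, E}⁺: B→DF adds D, F; BE→GH adds G, H; E→AH adds A → {A, B, D, E, F, G, H}. Minimal: {E}⁺ = {A, E, H}; {B}⁺ = {B, D, F} — none reach the full schema.
{E, F}⁺: F→D adds D; E→AH adds A, H; ADF→BE adds B; BE→GH adds G → {A, B, D, E, F, G, H}. Minimal: {F}⁺ = {D, F}; {E}⁺ = {A, E, H} — none reach the full schema.
{E, G}⁺: G→FH adds F, H; E→AH adds A; F→D adds D; ADF→BE adds B → {A, B, D, E, F, G, H}. Minimal: {G}⁺ = {D, F, G, H}; {E}⁺ = {A, E, H} — none reach the full schema.

{A, B}, {A, F}, {A, G}, {B, E}, {E, F}, {E, G}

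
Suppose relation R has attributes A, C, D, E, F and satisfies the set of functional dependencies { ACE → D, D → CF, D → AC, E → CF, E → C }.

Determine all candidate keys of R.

AE, DE

{A, E}⁺: E→CF adds C, F; ACE→D adds D → {A, C, D, E, F}. Minimal: {E}⁺ = {C, E, F}; {A}⁺ = {A} — none reach the full schema.
{D, E}⁺: D→CF adds C, F; D→AC adds A → {A, C, D, E, F}. Minimal: {E}⁺ = {C, E, F}; {D}⁺ = {A, C, D, F} — none reach the full schema.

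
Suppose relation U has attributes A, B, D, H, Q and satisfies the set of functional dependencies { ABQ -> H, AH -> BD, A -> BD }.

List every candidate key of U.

{A, Q}⁺: A→BD adds B, D; ABQ→H adds H → {A, B, D, H, Q}.

{A, Q}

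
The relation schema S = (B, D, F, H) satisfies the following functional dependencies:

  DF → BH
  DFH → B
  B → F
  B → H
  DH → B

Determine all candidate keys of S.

BD, DF, DH

Attribute D never appears on the right-hand side of any dependency, so D must belong to every candidate key.
{D}⁺ = {D}, which is not all of the schema, so we must add further attributes.
{B, D}⁺: B→F adds F; B→H adds H → {B, D, F, H}. Minimal: {D}⁺ = {D}; {B}⁺ = {B, F, H} — none reach the full schema.
{D, F}⁺: DF→BH adds B, H → {B, D, F, H}. Minimal: {F}⁺ = {F}; {D}⁺ = {D} — none reach the full schema.
{D, H}⁺: DH→B adds B; B→F adds F → {B, D, F, H}. Minimal: {H}⁺ = {H}; {D}⁺ = {D} — none reach the full schema.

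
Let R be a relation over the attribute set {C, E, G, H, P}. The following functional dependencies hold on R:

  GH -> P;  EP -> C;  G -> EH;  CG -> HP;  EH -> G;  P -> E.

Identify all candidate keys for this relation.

{G}, {E, H}, {H, P}

{G}⁺: G→EH adds E, H; GH→P adds P; EP→C adds C → {C, E, G, H, P}.
{E, H}⁺: EH→G adds G; GH→P adds P; EP→C adds C → {C, E, G, H, P}. Minimal: {H}⁺ = {H}; {E}⁺ = {E} — none reach the full schema.
{H, P}⁺: P→E adds E; EP→C adds C; EH→G adds G → {C, E, G, H, P}. Minimal: {P}⁺ = {C, E, P}; {H}⁺ = {H} — none reach the full schema.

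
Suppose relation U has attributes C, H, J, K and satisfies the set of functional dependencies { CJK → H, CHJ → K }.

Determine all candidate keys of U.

Attributes C, J never appear on any right-hand side, so every candidate key must contain {C, J}.
{C, J}⁺ = {C, J}, which is not all of the schema, so we must add further attributes.
{C, H, J}⁺: CHJ→K adds K → {C, H, J, K}. Minimal: {H, J}⁺ = {H, J}; {C, J}⁺ = {C, J}; {C, H}⁺ = {C, H} — none reach the full schema.
{C, J, K}⁺: CJK→H adds H → {C, H, J, K}. Minimal: {J, K}⁺ = {J, K}; {C, K}⁺ = {C, K}; {C, J}⁺ = {C, J} — none reach the full schema.
Any other superkey contains one of these as a subset, so there are no further candidate keys.

{C, H, J}, {C, J, K}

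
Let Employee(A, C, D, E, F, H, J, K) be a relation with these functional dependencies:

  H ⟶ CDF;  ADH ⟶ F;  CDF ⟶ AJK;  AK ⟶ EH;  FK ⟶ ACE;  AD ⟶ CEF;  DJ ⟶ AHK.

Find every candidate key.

{H}, {A, D}, {A, K}, {D, J}, {F, K}, {C, D, F}

{H}⁺: H→CDF adds C, D, F; CDF→AJK adds A, J, K; AK→EH adds E → {A, C, D, E, F, H, J, K}.
{A, D}⁺: AD→CEF adds C, E, F; CDF→AJK adds J, K; AK→EH adds H → {A, C, D, E, F, H, J, K}.
{A, K}⁺: AK→EH adds E, H; H→CDF adds C, D, F; CDF→AJK adds J → {A, C, D, E, F, H, J, K}.
{D, J}⁺: DJ→AHK adds A, H, K; H→CDF adds C, F; AK→EH adds E → {A, C, D, E, F, H, J, K}.
{F, K}⁺: FK→ACE adds A, C, E; AK→EH adds H; H→CDF adds D; CDF→AJK adds J → {A, C, D, E, F, H, J, K}.
{C, D, F}⁺: CDF→AJK adds A, J, K; AK→EH adds E, H → {A, C, D, E, F, H, J, K}.
Any other superkey contains one of these as a subset, so there are no further candidate keys.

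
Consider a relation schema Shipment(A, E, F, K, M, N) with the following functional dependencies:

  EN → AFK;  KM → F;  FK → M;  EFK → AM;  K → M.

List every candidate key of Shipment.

Attributes E, N never appear on any right-hand side, so every candidate key must contain {E, N}.
{E, N}⁺ = {A, E, F, K, M, N}, which is all of the schema, so {E, N} is the only candidate key.

{E, N}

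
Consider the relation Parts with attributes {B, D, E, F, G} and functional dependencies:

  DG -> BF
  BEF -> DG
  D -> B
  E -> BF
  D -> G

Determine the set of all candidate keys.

(E)

Attribute E never appears on the right-hand side of any dependency, so E must belong to every candidate key.
{E}⁺ = {B, D, E, F, G}, which is all of the schema, so {E} is the only candidate key.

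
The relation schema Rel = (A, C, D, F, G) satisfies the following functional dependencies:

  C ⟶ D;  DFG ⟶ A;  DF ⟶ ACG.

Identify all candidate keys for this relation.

{C, F}; {D, F}

{C, F}⁺: C→D adds D; DF→ACG adds A, G → {A, C, D, F, G}. Minimal: {F}⁺ = {F}; {C}⁺ = {C, D} — none reach the full schema.
{D, F}⁺: DF→ACG adds A, C, G → {A, C, D, F, G}. Minimal: {F}⁺ = {F}; {D}⁺ = {D} — none reach the full schema.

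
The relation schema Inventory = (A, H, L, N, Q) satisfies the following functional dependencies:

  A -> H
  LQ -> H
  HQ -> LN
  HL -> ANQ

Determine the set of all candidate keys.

{A, L}⁺: A→H adds H; HL→ANQ adds N, Q → {A, H, L, N, Q}.
{A, Q}⁺: A→H adds H; HQ→LN adds L, N → {A, H, L, N, Q}.
{H, L}⁺: HL→ANQ adds A, N, Q → {A, H, L, N, Q}.
{H, Q}⁺: HQ→LN adds L, N; HL→ANQ adds A → {A, H, L, N, Q}.
{L, Q}⁺: LQ→H adds H; HQ→LN adds N; HL→ANQ adds A → {A, H, L, N, Q}.

AL; AQ; HL; HQ; LQ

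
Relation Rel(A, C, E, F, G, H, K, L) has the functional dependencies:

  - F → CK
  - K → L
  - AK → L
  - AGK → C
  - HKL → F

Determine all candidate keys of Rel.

{A, E, F, G, H}⁺: F→CK adds C, K; K→L adds L → {A, C, E, F, G, H, K, L}.
{A, E, G, H, K}⁺: K→L adds L; AGK→C adds C; HKL→F adds F → {A, C, E, F, G, H, K, L}.

{A, E, F, G, H}, {A, E, G, H, K}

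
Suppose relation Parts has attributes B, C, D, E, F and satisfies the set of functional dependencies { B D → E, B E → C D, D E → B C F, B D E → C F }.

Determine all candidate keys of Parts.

{B, D}, {B, E}, {D, E}

{B, D}⁺: BD→E adds E; BE→CD adds C; DE→BCF adds F → {B, C, D, E, F}.
{B, E}⁺: BE→CD adds C, D; DE→BCF adds F → {B, C, D, E, F}.
{D, E}⁺: DE→BCF adds B, C, F → {B, C, D, E, F}.
Any other superkey contains one of these as a subset, so there are no further candidate keys.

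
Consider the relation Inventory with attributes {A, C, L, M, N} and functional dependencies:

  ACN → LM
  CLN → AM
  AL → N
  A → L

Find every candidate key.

{A, C}, {C, L, N}

{A, C}⁺: A→L adds L; AL→N adds N; ACN→LM adds M → {A, C, L, M, N}.
{C, L, N}⁺: CLN→AM adds A, M → {A, C, L, M, N}.
Any other superkey contains one of these as a subset, so there are no further candidate keys.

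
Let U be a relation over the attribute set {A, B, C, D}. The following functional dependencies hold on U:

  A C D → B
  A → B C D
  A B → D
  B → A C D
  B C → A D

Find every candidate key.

(A); (B)

{A}⁺: A→BCD adds B, C, D → {A, B, C, D}.
{B}⁺: B→ACD adds A, C, D → {A, B, C, D}.
Any other superkey contains one of these as a subset, so there are no further candidate keys.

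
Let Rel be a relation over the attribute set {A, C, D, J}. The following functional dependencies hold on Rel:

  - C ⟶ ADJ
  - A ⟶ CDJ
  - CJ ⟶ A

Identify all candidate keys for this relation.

A, C

{A}⁺: A→CDJ adds C, D, J → {A, C, D, J}.
{C}⁺: C→ADJ adds A, D, J → {A, C, D, J}.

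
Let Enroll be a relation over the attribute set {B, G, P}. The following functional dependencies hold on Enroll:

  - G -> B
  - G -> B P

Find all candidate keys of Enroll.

{G}

Attribute G never appears on the right-hand side of any dependency, so G must belong to every candidate key.
{G}⁺ = {B, G, P}, which is all of the schema, so {G} is the only candidate key.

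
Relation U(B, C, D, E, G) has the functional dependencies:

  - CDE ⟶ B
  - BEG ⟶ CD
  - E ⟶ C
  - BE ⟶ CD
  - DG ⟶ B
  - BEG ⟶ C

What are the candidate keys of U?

{B, E, G}, {D, E, G}

Attributes E, G never appear on any right-hand side, so every candidate key must contain {E, G}.
{E, G}⁺ = {C, E, G}, which is not all of the schema, so we must add further attributes.
{B, E, G}⁺: BEG→CD adds C, D → {B, C, D, E, G}.
{D, E, G}⁺: E→C adds C; DG→B adds B → {B, C, D, E, G}.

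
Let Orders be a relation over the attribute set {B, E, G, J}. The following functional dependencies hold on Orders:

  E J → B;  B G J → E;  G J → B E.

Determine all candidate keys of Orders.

(G, J)

Attributes G, J never appear on any right-hand side, so every candidate key must contain {G, J}.
{G, J}⁺ = {B, E, G, J}, which is all of the schema, so {G, J} is the only candidate key.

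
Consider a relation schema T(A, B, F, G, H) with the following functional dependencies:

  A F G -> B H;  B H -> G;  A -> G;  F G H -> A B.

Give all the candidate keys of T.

Attribute F never appears on the right-hand side of any dependency, so F must belong to every candidate key.
{F}⁺ = {F}, which is not all of the schema, so we must add further attributes.
{A, F}⁺: A→G adds G; AFG→BH adds B, H → {A, B, F, G, H}. Minimal: {F}⁺ = {F}; {A}⁺ = {A, G} — none reach the full schema.
{B, F, H}⁺: BH→G adds G; FGH→AB adds A → {A, B, F, G, H}. Minimal: {F, H}⁺ = {F, H}; {B, H}⁺ = {B, G, H}; {B, F}⁺ = {B, F} — none reach the full schema.
{F, G, H}⁺: FGH→AB adds A, B → {A, B, F, G, H}. Minimal: {G, H}⁺ = {G, H}; {F, H}⁺ = {F, H}; {F, G}⁺ = {F, G} — none reach the full schema.

{A, F}, {B, F, H}, {F, G, H}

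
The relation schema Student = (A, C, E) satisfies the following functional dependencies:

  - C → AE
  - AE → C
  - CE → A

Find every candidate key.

C, AE

{C}⁺: C→AE adds A, E → {A, C, E}.
{A, E}⁺: AE→C adds C → {A, C, E}. Minimal: {E}⁺ = {E}; {A}⁺ = {A} — none reach the full schema.
Any other superkey contains one of these as a subset, so there are no further candidate keys.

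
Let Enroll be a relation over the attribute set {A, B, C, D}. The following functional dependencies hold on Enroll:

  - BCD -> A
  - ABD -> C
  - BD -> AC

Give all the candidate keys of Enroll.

BD

{B, D}⁺: BD→AC adds A, C → {A, B, C, D}. Minimal: {D}⁺ = {D}; {B}⁺ = {B} — none reach the full schema.
No other minimal superkey exists.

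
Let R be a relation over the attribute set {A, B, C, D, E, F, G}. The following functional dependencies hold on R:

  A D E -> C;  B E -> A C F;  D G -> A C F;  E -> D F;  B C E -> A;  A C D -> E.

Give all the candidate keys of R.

BDG, BEG

{B, D, G}⁺: DG→ACF adds A, C, F; ACD→E adds E → {A, B, C, D, E, F, G}.
{B, E, G}⁺: BE→ACF adds A, C, F; E→DF adds D → {A, B, C, D, E, F, G}.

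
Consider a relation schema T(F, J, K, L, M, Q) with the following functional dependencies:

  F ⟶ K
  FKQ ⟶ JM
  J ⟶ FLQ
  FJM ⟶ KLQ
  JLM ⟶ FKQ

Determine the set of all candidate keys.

{J}⁺: J→FLQ adds F, L, Q; F→K adds K; FKQ→JM adds M → {F, J, K, L, M, Q}.
{F, Q}⁺: F→K adds K; FKQ→JM adds J, M; J→FLQ adds L → {F, J, K, L, M, Q}. Minimal: {Q}⁺ = {Q}; {F}⁺ = {F, K} — none reach the full schema.
Any other superkey contains one of these as a subset, so there are no further candidate keys.

{J}, {F, Q}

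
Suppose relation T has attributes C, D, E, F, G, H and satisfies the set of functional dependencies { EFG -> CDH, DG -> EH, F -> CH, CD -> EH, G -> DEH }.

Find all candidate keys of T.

(F, G)

Attributes F, G never appear on any right-hand side, so every candidate key must contain {F, G}.
{F, G}⁺ = {C, D, E, F, G, H}, which is all of the schema, so {F, G} is the only candidate key.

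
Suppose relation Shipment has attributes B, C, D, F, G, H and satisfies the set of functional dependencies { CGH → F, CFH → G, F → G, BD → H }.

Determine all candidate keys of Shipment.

(B, C, D, F), (B, C, D, G)

Attributes B, C, D never appear on any right-hand side, so every candidate key must contain {B, C, D}.
{B, C, D}⁺ = {B, C, D, H}, which is not all of the schema, so we must add further attributes.
{B, C, D, F}⁺: F→G adds G; BD→H adds H → {B, C, D, F, G, H}.
{B, C, D, G}⁺: BD→H adds H; CGH→F adds F → {B, C, D, F, G, H}.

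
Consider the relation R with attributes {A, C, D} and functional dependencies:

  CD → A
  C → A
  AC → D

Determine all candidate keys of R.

Attribute C never appears on the right-hand side of any dependency, so C must belong to every candidate key.
{C}⁺ = {A, C, D}, which is all of the schema, so {C} is the only candidate key.

{C}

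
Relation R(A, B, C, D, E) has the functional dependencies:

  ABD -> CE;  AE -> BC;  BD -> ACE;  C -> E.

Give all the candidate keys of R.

{B, D}⁺: BD→ACE adds A, C, E → {A, B, C, D, E}. Minimal: {D}⁺ = {D}; {B}⁺ = {B} — none reach the full schema.
{A, C, D}⁺: C→E adds E; AE→BC adds B → {A, B, C, D, E}. Minimal: {C, D}⁺ = {C, D, E}; {A, D}⁺ = {A, D}; {A, C}⁺ = {A, B, C, E} — none reach the full schema.
{A, D, E}⁺: AE→BC adds B, C → {A, B, C, D, E}. Minimal: {D, E}⁺ = {D, E}; {A, E}⁺ = {A, B, C, E}; {A, D}⁺ = {A, D} — none reach the full schema.

BD, ACD, ADE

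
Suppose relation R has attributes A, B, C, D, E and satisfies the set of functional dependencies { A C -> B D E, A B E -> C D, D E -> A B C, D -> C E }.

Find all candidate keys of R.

{D}⁺: D→CE adds C, E; DE→ABC adds A, B → {A, B, C, D, E}.
{A, C}⁺: AC→BDE adds B, D, E → {A, B, C, D, E}.
{A, B, E}⁺: ABE→CD adds C, D → {A, B, C, D, E}.

{D}, {A, C}, {A, B, E}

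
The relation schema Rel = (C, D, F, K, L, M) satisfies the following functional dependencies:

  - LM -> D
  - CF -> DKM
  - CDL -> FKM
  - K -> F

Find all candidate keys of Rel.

CDL; CFL; CKL; CLM

Attributes C, L never appear on any right-hand side, so every candidate key must contain {C, L}.
{C, L}⁺ = {C, L}, which is not all of the schema, so we must add further attributes.
{C, D, L}⁺: CDL→FKM adds F, K, M → {C, D, F, K, L, M}. Minimal: {D, L}⁺ = {D, L}; {C, L}⁺ = {C, L}; {C, D}⁺ = {C, D} — none reach the full schema.
{C, F, L}⁺: CF→DKM adds D, K, M → {C, D, F, K, L, M}. Minimal: {F, L}⁺ = {F, L}; {C, L}⁺ = {C, L}; {C, F}⁺ = {C, D, F, K, M} — none reach the full schema.
{C, K, L}⁺: K→F adds F; CF→DKM adds D, M → {C, D, F, K, L, M}. Minimal: {K, L}⁺ = {F, K, L}; {C, L}⁺ = {C, L}; {C, K}⁺ = {C, D, F, K, M} — none reach the full schema.
{C, L, M}⁺: LM→D adds D; CDL→FKM adds F, K → {C, D, F, K, L, M}. Minimal: {L, M}⁺ = {D, L, M}; {C, M}⁺ = {C, M}; {C, L}⁺ = {C, L} — none reach the full schema.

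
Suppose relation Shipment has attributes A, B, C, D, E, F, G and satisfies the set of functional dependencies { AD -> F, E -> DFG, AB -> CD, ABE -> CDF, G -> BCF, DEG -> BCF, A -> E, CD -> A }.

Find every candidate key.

{A}⁺: A→E adds E; E→DFG adds D, F, G; G→BCF adds B, C → {A, B, C, D, E, F, G}.
{E}⁺: E→DFG adds D, F, G; G→BCF adds B, C; CD→A adds A → {A, B, C, D, E, F, G}.
{C, D}⁺: CD→A adds A; AD→F adds F; A→E adds E; E→DFG adds G; G→BCF adds B → {A, B, C, D, E, F, G}. Minimal: {D}⁺ = {D}; {C}⁺ = {C} — none reach the full schema.
{D, G}⁺: G→BCF adds B, C, F; CD→A adds A; A→E adds E → {A, B, C, D, E, F, G}. Minimal: {G}⁺ = {B, C, F, G}; {D}⁺ = {D} — none reach the full schema.

(A), (E), (C, D), (D, G)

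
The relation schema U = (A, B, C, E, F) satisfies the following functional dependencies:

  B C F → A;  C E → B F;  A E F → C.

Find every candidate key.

{C, E}⁺: CE→BF adds B, F; BCF→A adds A → {A, B, C, E, F}. Minimal: {E}⁺ = {E}; {C}⁺ = {C} — none reach the full schema.
{A, E, F}⁺: AEF→C adds C; CE→BF adds B → {A, B, C, E, F}. Minimal: {E, F}⁺ = {E, F}; {A, F}⁺ = {A, F}; {A, E}⁺ = {A, E} — none reach the full schema.

{C, E}, {A, E, F}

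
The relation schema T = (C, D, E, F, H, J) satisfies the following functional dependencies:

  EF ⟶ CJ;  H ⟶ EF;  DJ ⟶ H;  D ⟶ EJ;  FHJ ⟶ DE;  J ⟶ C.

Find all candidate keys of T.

{D}, {H}

{D}⁺: D→EJ adds E, J; J→C adds C; DJ→H adds H; H→EF adds F → {C, D, E, F, H, J}.
{H}⁺: H→EF adds E, F; EF→CJ adds C, J; FHJ→DE adds D → {C, D, E, F, H, J}.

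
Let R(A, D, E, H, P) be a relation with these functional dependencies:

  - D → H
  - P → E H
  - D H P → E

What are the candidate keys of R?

{A, D, P}⁺: D→H adds H; P→EH adds E → {A, D, E, H, P}. Minimal: {D, P}⁺ = {D, E, H, P}; {A, P}⁺ = {A, E, H, P}; {A, D}⁺ = {A, D, H} — none reach the full schema.
No other minimal superkey exists.

ADP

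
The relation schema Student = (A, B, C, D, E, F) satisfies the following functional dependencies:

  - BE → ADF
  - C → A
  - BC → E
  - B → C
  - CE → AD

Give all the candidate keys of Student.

Attribute B never appears on the right-hand side of any dependency, so B must belong to every candidate key.
{B}⁺ = {A, B, C, D, E, F}, which is all of the schema, so {B} is the only candidate key.

(B)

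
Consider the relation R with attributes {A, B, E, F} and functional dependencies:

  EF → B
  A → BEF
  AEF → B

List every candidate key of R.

Attribute A never appears on the right-hand side of any dependency, so A must belong to every candidate key.
{A}⁺ = {A, B, E, F}, which is all of the schema, so {A} is the only candidate key.

{A}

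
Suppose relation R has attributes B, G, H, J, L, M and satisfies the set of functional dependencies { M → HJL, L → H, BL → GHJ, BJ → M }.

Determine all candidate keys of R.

Attribute B never appears on the right-hand side of any dependency, so B must belong to every candidate key.
{B}⁺ = {B}, which is not all of the schema, so we must add further attributes.
{B, J}⁺: BJ→M adds M; M→HJL adds H, L; BL→GHJ adds G → {B, G, H, J, L, M}.
{B, L}⁺: L→H adds H; BL→GHJ adds G, J; BJ→M adds M → {B, G, H, J, L, M}.
{B, M}⁺: M→HJL adds H, J, L; BL→GHJ adds G → {B, G, H, J, L, M}.

{B, J}; {B, L}; {B, M}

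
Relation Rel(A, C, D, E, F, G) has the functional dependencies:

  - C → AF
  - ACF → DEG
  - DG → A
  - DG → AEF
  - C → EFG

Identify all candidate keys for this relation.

Attribute C never appears on the right-hand side of any dependency, so C must belong to every candidate key.
{C}⁺ = {A, C, D, E, F, G}, which is all of the schema, so {C} is the only candidate key.

C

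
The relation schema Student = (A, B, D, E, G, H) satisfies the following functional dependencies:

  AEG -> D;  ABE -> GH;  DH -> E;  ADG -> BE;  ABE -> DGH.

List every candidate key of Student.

(A, B, E), (A, D, G), (A, E, G), (A, B, D, H)

Attribute A never appears on the right-hand side of any dependency, so A must belong to every candidate key.
{A}⁺ = {A}, which is not all of the schema, so we must add further attributes.
{A, B, E}⁺: ABE→GH adds G, H; ABE→DGH adds D → {A, B, D, E, G, H}.
{A, D, G}⁺: ADG→BE adds B, E; ABE→DGH adds H → {A, B, D, E, G, H}.
{A, E, G}⁺: AEG→D adds D; ADG→BE adds B; ABE→DGH adds H → {A, B, D, E, G, H}.
{A, B, D, H}⁺: DH→E adds E; ABE→DGH adds G → {A, B, D, E, G, H}.
Any other superkey contains one of these as a subset, so there are no further candidate keys.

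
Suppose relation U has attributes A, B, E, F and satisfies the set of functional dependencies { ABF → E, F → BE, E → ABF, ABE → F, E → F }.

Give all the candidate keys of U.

(E), (F)

{E}⁺: E→ABF adds A, B, F → {A, B, E, F}.
{F}⁺: F→BE adds B, E; E→ABF adds A → {A, B, E, F}.
Any other superkey contains one of these as a subset, so there are no further candidate keys.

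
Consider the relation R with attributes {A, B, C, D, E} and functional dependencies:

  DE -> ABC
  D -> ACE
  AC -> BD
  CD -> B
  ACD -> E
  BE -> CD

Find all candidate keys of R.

{D}⁺: D→ACE adds A, C, E; AC→BD adds B → {A, B, C, D, E}.
{A, C}⁺: AC→BD adds B, D; ACD→E adds E → {A, B, C, D, E}.
{B, E}⁺: BE→CD adds C, D; DE→ABC adds A → {A, B, C, D, E}.

{D}; {A, C}; {B, E}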